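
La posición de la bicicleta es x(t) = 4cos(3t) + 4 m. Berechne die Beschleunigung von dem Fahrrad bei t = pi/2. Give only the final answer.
Die Beschleunigung bei t = pi/2 ist a = 0.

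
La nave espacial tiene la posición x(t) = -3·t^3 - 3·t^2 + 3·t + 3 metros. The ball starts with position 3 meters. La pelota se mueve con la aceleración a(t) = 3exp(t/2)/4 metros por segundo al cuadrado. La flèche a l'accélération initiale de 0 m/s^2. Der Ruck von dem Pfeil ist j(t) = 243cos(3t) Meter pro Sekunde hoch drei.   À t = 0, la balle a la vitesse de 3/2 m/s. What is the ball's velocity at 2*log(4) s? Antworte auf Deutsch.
Wir müssen unsere Gleichung für die Beschleunigung a(t) = 3·exp(t/2)/4 1-mal integrieren. Durch Integration von der Beschleunigung und Verwendung der Anfangsbedingung v(0) = 3/2, erhalten wir v(t) = 3·exp(t/2)/2. Aus der Gleichung für die Geschwindigkeit v(t) = 3·exp(t/2)/2, setzen wir t = 2*log(4) ein und erhalten v = 6.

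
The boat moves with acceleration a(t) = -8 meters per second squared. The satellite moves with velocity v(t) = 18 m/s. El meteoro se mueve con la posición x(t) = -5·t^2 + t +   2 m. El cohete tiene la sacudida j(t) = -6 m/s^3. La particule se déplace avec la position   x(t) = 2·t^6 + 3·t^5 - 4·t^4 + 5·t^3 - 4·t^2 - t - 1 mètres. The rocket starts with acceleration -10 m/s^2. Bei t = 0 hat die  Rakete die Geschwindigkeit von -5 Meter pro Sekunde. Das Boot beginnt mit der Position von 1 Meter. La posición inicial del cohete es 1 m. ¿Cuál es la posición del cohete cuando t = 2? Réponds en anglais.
To find the answer, we compute 3 antiderivatives of j(t) = -6. Taking ∫j(t)dt and applying a(0) = -10, we find a(t) = -6·t - 10. Taking ∫a(t)dt and applying v(0) = -5, we find v(t) = -3·t^2 - 10·t - 5. Taking ∫v(t)dt and applying x(0) = 1, we find x(t) = -t^3 - 5·t^2 - 5·t + 1. We have position x(t) = -t^3 - 5·t^2 - 5·t + 1. Substituting t = 2: x(2) = -37.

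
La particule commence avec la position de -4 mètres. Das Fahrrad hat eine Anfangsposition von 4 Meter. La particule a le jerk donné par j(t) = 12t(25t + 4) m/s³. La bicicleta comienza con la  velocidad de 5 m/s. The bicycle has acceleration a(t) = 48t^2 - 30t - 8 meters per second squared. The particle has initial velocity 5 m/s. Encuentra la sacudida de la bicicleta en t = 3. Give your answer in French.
Nous devons dériver notre équation de l'accélération a(t) = 48·t^2 - 30·t - 8 1 fois. En prenant d/dt de a(t), nous trouvons j(t) = 96·t - 30. En utilisant j(t) = 96·t - 30 et en substituant t = 3, nous trouvons j = 258.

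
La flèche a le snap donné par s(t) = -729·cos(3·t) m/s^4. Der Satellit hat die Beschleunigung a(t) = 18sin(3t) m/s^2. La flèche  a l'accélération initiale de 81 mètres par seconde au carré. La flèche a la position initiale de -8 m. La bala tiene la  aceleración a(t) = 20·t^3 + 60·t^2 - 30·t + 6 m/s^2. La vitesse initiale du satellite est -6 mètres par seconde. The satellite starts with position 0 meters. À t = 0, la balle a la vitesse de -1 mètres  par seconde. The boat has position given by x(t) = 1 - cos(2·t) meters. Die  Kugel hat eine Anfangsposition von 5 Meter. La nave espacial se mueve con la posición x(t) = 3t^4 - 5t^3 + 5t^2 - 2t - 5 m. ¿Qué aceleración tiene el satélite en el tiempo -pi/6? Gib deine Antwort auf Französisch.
Nous avons l'accélération a(t) = 18·sin(3·t). En substituant t = -pi/6: a(-pi/6) = -18.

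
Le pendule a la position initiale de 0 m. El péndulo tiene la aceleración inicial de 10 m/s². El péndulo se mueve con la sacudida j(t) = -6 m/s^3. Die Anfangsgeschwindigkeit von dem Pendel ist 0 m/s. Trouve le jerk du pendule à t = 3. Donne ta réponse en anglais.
We have jerk j(t) = -6. Substituting t = 3: j(3) = -6.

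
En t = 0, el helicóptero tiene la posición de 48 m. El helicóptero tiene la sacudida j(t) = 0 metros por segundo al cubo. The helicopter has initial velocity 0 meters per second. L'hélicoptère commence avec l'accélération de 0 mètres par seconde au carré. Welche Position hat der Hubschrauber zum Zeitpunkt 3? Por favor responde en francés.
Nous devons intégrer notre équation du jerk j(t) = 0 3 fois. En prenant ∫j(t)dt et en appliquant a(0) = 0, nous trouvons a(t) = 0. L'intégrale de l'accélération est la vitesse. En utilisant v(0) = 0, nous obtenons v(t) = 0. En intégrant la vitesse et en utilisant la condition initiale x(0) = 48, nous obtenons x(t) = 48. De l'équation de la position x(t) = 48, nous substituons t = 3 pour obtenir x = 48.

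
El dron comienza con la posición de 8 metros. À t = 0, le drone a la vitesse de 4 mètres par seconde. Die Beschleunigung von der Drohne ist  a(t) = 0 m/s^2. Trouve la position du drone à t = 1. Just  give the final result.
La réponse est 12.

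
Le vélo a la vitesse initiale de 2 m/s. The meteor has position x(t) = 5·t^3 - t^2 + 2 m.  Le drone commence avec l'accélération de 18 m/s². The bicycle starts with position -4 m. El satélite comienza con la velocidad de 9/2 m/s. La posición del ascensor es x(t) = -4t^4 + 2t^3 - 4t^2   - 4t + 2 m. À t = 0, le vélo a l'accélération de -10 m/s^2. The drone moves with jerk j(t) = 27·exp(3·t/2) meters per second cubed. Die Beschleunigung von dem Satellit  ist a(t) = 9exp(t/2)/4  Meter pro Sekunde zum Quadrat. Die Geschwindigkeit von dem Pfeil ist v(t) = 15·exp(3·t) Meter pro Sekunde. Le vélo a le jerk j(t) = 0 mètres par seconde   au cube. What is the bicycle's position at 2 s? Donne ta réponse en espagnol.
Necesitamos integrar nuestra ecuación de la sacudida j(t) = 0 3 veces. Tomando ∫j(t)dt y aplicando a(0) = -10, encontramos a(t) = -10. La integral de la aceleración es la velocidad. Usando v(0) = 2, obtenemos v(t) = 2 - 10·t. La antiderivada de la velocidad es la posición. Usando x(0) = -4, obtenemos x(t) = -5·t^2 + 2·t - 4. Usando x(t) = -5·t^2 + 2·t - 4 y sustituyendo t = 2, encontramos x = -20.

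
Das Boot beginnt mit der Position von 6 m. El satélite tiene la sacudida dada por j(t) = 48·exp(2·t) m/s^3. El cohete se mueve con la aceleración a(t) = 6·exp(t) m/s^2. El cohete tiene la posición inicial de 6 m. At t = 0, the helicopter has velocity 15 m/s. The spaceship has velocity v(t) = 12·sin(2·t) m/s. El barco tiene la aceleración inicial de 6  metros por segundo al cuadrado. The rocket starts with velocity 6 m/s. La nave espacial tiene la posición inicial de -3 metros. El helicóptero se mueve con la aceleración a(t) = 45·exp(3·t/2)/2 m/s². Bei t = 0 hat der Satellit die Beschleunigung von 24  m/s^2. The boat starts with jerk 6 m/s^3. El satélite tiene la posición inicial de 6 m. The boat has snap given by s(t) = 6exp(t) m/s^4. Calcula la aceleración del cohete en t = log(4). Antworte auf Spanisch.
Usando a(t) = 6·exp(t) y sustituyendo t = log(4), encontramos a = 24.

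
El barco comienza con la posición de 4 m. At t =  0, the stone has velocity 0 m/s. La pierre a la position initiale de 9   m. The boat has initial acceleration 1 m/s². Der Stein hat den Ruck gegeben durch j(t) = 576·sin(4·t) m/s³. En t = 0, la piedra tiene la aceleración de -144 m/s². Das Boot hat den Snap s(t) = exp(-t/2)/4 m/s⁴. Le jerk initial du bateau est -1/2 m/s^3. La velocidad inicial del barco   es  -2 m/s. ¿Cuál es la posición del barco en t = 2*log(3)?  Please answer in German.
Wir müssen unsere Gleichung für den Snap s(t) = exp(-t/2)/4 4-mal integrieren. Mit ∫s(t)dt und Anwendung von j(0) = -1/2, finden wir j(t) = -exp(-t/2)/2. Durch Integration von dem Ruck und Verwendung der Anfangsbedingung a(0) = 1, erhalten wir a(t) = exp(-t/2). Durch Integration von der Beschleunigung und Verwendung der Anfangsbedingung v(0) = -2, erhalten wir v(t) = -2·exp(-t/2). Die Stammfunktion von der Geschwindigkeit, mit x(0) = 4, ergibt die Position: x(t) = 4·exp(-t/2). Wir haben die Position x(t) = 4·exp(-t/2). Durch Einsetzen von t = 2*log(3): x(2*log(3)) = 4/3.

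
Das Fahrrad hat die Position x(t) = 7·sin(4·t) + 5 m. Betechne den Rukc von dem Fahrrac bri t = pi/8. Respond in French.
Pour résoudre ceci, nous devons prendre 3 dérivées de notre équation de la position x(t) = 7·sin(4·t) + 5. En prenant d/dt de x(t), nous trouvons v(t) = 28·cos(4·t). La dérivée de la vitesse donne l'accélération: a(t) = -112·sin(4·t). En prenant d/dt de a(t), nous trouvons j(t) = -448·cos(4·t). De l'équation du jerk j(t) = -448·cos(4·t), nous substituons t = pi/8 pour obtenir j = 0.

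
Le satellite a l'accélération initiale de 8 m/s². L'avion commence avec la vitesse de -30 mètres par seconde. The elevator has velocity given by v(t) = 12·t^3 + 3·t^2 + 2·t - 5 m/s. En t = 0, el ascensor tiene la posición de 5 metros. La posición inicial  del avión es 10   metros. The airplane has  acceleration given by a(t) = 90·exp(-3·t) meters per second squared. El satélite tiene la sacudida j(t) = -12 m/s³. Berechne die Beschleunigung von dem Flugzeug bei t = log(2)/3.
Aus der Gleichung für die Beschleunigung a(t) = 90·exp(-3·t), setzen wir t = log(2)/3 ein und erhalten a = 45.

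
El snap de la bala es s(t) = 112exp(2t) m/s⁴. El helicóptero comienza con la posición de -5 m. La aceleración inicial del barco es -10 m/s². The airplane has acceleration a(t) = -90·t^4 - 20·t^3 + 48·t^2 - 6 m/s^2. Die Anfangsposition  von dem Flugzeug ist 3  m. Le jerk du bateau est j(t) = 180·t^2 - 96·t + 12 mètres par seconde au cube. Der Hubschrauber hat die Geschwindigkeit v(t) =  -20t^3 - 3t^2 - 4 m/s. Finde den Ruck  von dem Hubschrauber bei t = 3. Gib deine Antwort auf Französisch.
Nous devons dériver notre équation de la vitesse v(t) = -20·t^3 - 3·t^2 - 4 2 fois. En prenant d/dt de v(t), nous trouvons a(t) = -60·t^2 - 6·t. En prenant d/dt de a(t), nous trouvons j(t) = -120·t - 6. De l'équation du jerk j(t) = -120·t - 6, nous substituons t = 3 pour obtenir j = -366.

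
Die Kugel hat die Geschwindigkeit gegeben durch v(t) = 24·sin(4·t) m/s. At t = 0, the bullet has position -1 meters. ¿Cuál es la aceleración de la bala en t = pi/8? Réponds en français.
Pour résoudre ceci, nous devons prendre 1 dérivée de notre équation de la vitesse v(t) = 24·sin(4·t). En prenant d/dt de v(t), nous trouvons a(t) = 96·cos(4·t). En utilisant a(t) = 96·cos(4·t) et en substituant t = pi/8, nous trouvons a = 0.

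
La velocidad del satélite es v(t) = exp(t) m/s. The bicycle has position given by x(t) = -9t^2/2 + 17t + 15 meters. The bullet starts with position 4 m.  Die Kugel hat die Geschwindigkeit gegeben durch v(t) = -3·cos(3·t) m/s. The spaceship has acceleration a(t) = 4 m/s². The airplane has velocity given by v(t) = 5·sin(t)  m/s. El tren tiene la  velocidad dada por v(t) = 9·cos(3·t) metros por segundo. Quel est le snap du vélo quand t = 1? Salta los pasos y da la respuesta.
Le snap à t = 1 est s = 0.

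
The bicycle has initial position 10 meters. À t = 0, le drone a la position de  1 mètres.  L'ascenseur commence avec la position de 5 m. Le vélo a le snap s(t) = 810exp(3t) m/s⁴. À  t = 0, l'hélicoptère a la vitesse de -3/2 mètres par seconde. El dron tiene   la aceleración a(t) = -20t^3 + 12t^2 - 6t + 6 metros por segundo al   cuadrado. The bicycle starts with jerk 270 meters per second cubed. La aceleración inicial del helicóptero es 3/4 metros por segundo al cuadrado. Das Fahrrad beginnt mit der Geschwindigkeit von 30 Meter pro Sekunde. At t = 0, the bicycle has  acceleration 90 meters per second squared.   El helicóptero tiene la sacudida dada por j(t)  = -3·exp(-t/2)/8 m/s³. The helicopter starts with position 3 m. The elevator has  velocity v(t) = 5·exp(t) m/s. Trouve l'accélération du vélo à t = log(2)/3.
En partant du snap s(t) = 810·exp(3·t), nous prenons 2 primitives. En prenant ∫s(t)dt et en appliquant j(0) = 270, nous trouvons j(t) = 270·exp(3·t). En prenant ∫j(t)dt et en appliquant a(0) = 90, nous trouvons a(t) = 90·exp(3·t). De l'équation de l'accélération a(t) = 90·exp(3·t), nous substituons t = log(2)/3 pour obtenir a = 180.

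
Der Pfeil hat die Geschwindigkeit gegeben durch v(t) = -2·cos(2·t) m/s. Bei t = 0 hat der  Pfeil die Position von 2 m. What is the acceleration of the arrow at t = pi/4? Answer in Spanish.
Para resolver esto, necesitamos tomar 1 derivada de nuestra ecuación de la velocidad v(t) = -2·cos(2·t). La derivada de la velocidad da la aceleración: a(t) = 4·sin(2·t). De la ecuación de la aceleración a(t) = 4·sin(2·t), sustituimos t = pi/4 para obtener a = 4.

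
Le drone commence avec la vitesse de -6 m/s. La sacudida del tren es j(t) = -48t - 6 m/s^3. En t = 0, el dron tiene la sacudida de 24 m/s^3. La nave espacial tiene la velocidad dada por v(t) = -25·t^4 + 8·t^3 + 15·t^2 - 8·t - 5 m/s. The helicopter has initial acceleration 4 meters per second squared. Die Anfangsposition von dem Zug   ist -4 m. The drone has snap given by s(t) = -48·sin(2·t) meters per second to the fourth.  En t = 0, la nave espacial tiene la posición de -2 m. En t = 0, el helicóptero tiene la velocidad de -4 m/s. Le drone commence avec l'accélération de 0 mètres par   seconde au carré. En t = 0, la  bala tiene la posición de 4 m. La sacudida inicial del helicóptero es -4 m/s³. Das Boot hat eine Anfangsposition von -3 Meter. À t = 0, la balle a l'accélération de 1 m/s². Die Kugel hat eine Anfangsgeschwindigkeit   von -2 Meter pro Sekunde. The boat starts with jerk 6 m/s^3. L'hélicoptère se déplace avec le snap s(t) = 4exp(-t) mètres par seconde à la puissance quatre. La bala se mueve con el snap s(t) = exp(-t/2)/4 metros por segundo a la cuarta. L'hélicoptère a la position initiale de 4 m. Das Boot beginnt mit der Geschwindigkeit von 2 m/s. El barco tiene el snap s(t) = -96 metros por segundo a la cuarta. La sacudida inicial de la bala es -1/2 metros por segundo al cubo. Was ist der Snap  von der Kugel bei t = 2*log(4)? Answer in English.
From the given snap equation s(t) = exp(-t/2)/4, we substitute t = 2*log(4) to get s = 1/16.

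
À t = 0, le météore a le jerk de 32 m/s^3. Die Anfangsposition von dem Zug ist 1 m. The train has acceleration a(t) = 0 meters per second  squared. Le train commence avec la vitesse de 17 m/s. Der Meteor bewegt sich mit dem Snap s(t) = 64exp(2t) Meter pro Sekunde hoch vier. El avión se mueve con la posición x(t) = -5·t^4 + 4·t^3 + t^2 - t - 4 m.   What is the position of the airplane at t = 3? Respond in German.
Wir haben die Position x(t) = -5·t^4 + 4·t^3 + t^2 - t - 4. Durch Einsetzen von t = 3: x(3) = -295.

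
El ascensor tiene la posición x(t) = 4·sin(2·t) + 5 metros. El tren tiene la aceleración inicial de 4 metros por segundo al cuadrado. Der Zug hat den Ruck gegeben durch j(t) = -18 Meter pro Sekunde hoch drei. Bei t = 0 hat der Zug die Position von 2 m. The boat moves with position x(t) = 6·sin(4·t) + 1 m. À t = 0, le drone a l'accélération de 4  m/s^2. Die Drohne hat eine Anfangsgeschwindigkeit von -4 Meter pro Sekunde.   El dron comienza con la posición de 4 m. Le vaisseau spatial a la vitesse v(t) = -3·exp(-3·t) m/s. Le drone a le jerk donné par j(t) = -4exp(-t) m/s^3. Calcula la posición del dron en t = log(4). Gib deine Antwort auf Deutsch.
Wir müssen unsere Gleichung für den Ruck j(t) = -4·exp(-t) 3-mal integrieren. Durch Integration von dem Ruck und Verwendung der Anfangsbedingung a(0) = 4, erhalten wir a(t) = 4·exp(-t). Mit ∫a(t)dt und Anwendung von v(0) = -4, finden wir v(t) = -4·exp(-t). Die Stammfunktion von der Geschwindigkeit ist die Position. Mit x(0) = 4 erhalten wir x(t) = 4·exp(-t). Mit x(t) = 4·exp(-t) und Einsetzen von t = log(4), finden wir x = 1.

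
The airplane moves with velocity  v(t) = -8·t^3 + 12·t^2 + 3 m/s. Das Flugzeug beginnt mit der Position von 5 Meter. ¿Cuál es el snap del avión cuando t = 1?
Partiendo de la velocidad v(t) = -8·t^3 + 12·t^2 + 3, tomamos 3 derivadas. Tomando d/dt de v(t), encontramos a(t) = -24·t^2 + 24·t. Tomando d/dt de a(t), encontramos j(t) = 24 - 48·t. La derivada de la sacudida da el snap: s(t) = -48. Usando s(t) = -48 y sustituyendo t = 1, encontramos s = -48.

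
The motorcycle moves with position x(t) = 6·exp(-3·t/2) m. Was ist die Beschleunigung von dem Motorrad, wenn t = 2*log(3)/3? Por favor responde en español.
Para resolver esto, necesitamos tomar 2 derivadas de nuestra ecuación de la posición x(t) = 6·exp(-3·t/2). La derivada de la posición da la velocidad: v(t) = -9·exp(-3·t/2). Tomando d/dt de v(t), encontramos a(t) = 27·exp(-3·t/2)/2. Tenemos la aceleración a(t) = 27·exp(-3·t/2)/2. Sustituyendo t = 2*log(3)/3: a(2*log(3)/3) = 9/2.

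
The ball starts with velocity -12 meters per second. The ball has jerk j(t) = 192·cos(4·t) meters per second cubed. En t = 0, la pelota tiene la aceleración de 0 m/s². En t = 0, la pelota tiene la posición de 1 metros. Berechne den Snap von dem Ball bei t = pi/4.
Wir müssen unsere Gleichung für den Ruck j(t) = 192·cos(4·t) 1-mal ableiten. Die Ableitung von dem Ruck ergibt den Snap: s(t) = -768·sin(4·t). Mit s(t) = -768·sin(4·t) und Einsetzen von t = pi/4, finden wir s = 0.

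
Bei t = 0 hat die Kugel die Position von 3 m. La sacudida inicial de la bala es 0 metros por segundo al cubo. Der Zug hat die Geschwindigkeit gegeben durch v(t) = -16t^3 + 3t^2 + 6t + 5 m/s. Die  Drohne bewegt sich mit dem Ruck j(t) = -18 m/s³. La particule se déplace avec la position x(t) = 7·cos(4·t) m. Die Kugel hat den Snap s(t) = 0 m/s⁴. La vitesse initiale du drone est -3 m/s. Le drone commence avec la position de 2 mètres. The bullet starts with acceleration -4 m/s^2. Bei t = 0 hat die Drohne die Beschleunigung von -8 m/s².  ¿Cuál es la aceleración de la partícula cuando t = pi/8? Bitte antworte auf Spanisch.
Partiendo de la posición x(t) = 7·cos(4·t), tomamos 2 derivadas. Derivando la posición, obtenemos la velocidad: v(t) = -28·sin(4·t). Tomando d/dt de v(t), encontramos a(t) = -112·cos(4·t). Tenemos la aceleración a(t) = -112·cos(4·t). Sustituyendo t = pi/8: a(pi/8) = 0.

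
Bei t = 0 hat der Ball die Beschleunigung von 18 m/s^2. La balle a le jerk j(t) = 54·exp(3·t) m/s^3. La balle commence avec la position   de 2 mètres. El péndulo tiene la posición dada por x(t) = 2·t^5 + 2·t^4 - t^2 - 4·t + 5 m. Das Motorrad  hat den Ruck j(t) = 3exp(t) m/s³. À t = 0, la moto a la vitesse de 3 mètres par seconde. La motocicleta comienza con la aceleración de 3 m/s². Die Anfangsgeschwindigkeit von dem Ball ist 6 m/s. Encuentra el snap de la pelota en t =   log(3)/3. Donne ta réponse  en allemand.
Wir müssen unsere Gleichung für den Ruck j(t) = 54·exp(3·t) 1-mal ableiten. Mit d/dt von j(t) finden wir s(t) = 162·exp(3·t). Aus der Gleichung für den Snap s(t) = 162·exp(3·t), setzen wir t = log(3)/3 ein und erhalten s = 486.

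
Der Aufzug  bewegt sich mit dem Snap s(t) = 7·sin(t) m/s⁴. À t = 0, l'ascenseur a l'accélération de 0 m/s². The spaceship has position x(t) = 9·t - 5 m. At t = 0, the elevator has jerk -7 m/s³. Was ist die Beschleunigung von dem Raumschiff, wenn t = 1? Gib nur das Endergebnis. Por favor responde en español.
La respuesta es 0.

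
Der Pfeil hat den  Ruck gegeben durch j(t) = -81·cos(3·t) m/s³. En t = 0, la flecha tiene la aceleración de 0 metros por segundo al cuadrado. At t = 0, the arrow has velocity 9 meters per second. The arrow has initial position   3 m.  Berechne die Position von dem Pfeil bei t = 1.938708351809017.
Um dies zu lösen, müssen wir 3 Stammfunktionen unserer Gleichung für den Ruck j(t) = -81·cos(3·t) finden. Mit ∫j(t)dt und Anwendung von a(0) = 0, finden wir a(t) = -27·sin(3·t). Das Integral von der Beschleunigung, mit v(0) = 9, ergibt die Geschwindigkeit: v(t) = 9·cos(3·t). Durch Integration von der Geschwindigkeit und Verwendung der Anfangsbedingung x(0) = 3, erhalten wir x(t) = 3·sin(3·t) + 3. Aus der Gleichung für die Position x(t) = 3·sin(3·t) + 3, setzen wir t = 1.938708351809017 ein und erhalten x = 1.64920996231756.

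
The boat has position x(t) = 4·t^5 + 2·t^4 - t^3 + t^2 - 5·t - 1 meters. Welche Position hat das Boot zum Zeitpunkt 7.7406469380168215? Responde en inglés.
We have position x(t) = 4·t^5 + 2·t^4 - t^3 + t^2 - 5·t - 1. Substituting t = 7.7406469380168215: x(7.7406469380168215) = 117896.078251257.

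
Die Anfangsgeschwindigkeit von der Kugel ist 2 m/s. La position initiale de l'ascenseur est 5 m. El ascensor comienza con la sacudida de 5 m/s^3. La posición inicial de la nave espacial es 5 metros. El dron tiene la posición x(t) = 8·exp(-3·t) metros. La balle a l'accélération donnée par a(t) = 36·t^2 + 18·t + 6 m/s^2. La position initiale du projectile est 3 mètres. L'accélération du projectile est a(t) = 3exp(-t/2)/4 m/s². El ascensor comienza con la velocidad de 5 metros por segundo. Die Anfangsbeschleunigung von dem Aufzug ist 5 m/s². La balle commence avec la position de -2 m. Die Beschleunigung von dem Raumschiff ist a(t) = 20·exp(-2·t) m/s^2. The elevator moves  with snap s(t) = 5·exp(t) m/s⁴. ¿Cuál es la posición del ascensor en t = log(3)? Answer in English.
We need to integrate our snap equation s(t) = 5·exp(t) 4 times. The antiderivative of snap is jerk. Using j(0) = 5, we get j(t) = 5·exp(t). Taking ∫j(t)dt and applying a(0) = 5, we find a(t) = 5·exp(t). Taking ∫a(t)dt and applying v(0) = 5, we find v(t) = 5·exp(t). Taking ∫v(t)dt and applying x(0) = 5, we find x(t) = 5·exp(t). From the given position equation x(t) = 5·exp(t), we substitute t = log(3) to get x = 15.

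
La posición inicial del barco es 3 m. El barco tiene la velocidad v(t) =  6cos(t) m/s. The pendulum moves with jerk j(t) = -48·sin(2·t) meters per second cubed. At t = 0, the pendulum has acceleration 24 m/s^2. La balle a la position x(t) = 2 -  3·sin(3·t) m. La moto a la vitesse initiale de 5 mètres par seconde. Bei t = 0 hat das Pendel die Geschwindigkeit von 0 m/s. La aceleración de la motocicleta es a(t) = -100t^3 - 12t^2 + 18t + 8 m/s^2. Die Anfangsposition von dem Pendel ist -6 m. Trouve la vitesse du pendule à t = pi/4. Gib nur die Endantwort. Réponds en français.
La réponse est 12.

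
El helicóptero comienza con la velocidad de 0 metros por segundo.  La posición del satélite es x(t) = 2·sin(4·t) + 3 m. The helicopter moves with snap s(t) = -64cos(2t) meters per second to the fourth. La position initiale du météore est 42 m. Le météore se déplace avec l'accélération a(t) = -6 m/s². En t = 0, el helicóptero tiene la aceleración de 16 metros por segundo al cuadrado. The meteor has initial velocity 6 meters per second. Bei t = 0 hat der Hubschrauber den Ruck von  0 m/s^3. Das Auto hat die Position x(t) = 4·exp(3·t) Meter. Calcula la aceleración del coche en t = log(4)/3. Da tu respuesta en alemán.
Um dies zu lösen, müssen wir 2 Ableitungen unserer Gleichung für die Position x(t) = 4·exp(3·t) nehmen. Die Ableitung von der Position ergibt die Geschwindigkeit: v(t) = 12·exp(3·t). Mit d/dt von v(t) finden wir a(t) = 36·exp(3·t). Wir haben die Beschleunigung a(t) = 36·exp(3·t). Durch Einsetzen von t = log(4)/3: a(log(4)/3) = 144.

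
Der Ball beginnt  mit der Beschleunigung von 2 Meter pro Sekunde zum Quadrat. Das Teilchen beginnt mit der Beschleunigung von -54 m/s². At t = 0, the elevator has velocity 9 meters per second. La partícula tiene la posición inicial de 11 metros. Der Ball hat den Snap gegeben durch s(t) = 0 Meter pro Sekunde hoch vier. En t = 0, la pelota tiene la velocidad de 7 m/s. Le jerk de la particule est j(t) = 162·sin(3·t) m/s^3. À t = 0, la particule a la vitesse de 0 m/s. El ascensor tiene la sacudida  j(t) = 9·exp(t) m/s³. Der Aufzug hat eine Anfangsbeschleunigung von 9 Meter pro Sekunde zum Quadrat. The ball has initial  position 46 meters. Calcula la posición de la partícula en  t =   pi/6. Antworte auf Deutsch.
Wir müssen unsere Gleichung für den Ruck j(t) = 162·sin(3·t) 3-mal integrieren. Die Stammfunktion von dem Ruck, mit a(0) = -54, ergibt die Beschleunigung: a(t) = -54·cos(3·t). Das Integral von der Beschleunigung ist die Geschwindigkeit. Mit v(0) = 0 erhalten wir v(t) = -18·sin(3·t). Mit ∫v(t)dt und Anwendung von x(0) = 11, finden wir x(t) = 6·cos(3·t) + 5. Mit x(t) = 6·cos(3·t) + 5 und Einsetzen von t = pi/6, finden wir x = 5.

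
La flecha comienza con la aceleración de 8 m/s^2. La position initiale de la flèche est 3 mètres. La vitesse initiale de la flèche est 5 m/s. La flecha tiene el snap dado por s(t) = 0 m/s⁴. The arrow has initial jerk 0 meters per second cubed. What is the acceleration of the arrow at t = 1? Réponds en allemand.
Wir müssen unsere Gleichung für den Snap s(t) = 0 2-mal integrieren. Das Integral von dem Snap ist der Ruck. Mit j(0) = 0 erhalten wir j(t) = 0. Das Integral von dem Ruck, mit a(0) = 8, ergibt die Beschleunigung: a(t) = 8. Aus der Gleichung für die Beschleunigung a(t) = 8, setzen wir t = 1 ein und erhalten a = 8.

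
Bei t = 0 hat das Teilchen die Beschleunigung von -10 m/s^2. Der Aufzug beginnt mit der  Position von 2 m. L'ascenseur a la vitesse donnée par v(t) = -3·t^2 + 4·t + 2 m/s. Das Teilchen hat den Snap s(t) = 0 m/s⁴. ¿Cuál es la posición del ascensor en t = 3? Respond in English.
To find the answer, we compute 1 antiderivative of v(t) = -3·t^2 + 4·t + 2. Integrating velocity and using the initial condition x(0) = 2, we get x(t) = -t^3 + 2·t^2 + 2·t + 2. We have position x(t) = -t^3 + 2·t^2 + 2·t + 2. Substituting t = 3: x(3) = -1.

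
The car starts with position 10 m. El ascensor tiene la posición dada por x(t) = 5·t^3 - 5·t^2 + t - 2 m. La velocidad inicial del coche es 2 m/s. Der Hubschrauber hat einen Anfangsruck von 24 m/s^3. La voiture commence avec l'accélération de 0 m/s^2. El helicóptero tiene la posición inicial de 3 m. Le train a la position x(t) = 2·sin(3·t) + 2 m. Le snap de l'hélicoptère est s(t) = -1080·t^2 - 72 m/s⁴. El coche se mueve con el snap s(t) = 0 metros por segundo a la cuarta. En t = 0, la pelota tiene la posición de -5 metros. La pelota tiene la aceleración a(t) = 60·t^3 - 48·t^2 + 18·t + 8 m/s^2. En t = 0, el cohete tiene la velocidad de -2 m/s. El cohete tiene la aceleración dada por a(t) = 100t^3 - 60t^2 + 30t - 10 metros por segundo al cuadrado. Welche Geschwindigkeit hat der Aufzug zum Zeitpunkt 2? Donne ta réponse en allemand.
Wir müssen unsere Gleichung für die Position x(t) = 5·t^3 - 5·t^2 + t - 2 1-mal ableiten. Durch Ableiten von der Position erhalten wir die Geschwindigkeit: v(t) = 15·t^2 - 10·t + 1. Wir haben die Geschwindigkeit v(t) = 15·t^2 - 10·t + 1. Durch Einsetzen von t = 2: v(2) = 41.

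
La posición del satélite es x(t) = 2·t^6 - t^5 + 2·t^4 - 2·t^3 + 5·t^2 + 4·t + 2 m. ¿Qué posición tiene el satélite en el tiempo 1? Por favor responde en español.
Usando x(t) = 2·t^6 - t^5 + 2·t^4 - 2·t^3 + 5·t^2 + 4·t + 2 y sustituyendo t = 1, encontramos x = 12.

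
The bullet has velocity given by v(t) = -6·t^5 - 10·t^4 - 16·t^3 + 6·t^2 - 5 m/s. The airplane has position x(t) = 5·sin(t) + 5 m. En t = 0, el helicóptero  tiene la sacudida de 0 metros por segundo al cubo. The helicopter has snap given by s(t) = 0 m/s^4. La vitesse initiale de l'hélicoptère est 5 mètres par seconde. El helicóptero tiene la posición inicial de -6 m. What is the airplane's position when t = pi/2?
We have position x(t) = 5·sin(t) + 5. Substituting t = pi/2: x(pi/2) = 10.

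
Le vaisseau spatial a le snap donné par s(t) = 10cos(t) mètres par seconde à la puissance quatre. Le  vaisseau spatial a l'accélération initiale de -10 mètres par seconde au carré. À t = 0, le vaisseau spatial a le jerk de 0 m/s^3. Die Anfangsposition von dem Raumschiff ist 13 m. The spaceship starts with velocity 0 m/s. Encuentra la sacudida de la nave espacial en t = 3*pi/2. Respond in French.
Pour résoudre ceci, nous devons prendre 1 intégrale de notre équation du snap s(t) = 10·cos(t). En prenant ∫s(t)dt et en appliquant j(0) = 0, nous trouvons j(t) = 10·sin(t). En utilisant j(t) = 10·sin(t) et en substituant t = 3*pi/2, nous trouvons j = -10.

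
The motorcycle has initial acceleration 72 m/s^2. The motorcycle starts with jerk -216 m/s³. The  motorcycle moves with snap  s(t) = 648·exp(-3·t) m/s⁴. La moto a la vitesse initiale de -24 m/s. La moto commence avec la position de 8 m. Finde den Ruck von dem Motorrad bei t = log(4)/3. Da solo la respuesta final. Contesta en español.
La sacudida en t = log(4)/3 es j = -54.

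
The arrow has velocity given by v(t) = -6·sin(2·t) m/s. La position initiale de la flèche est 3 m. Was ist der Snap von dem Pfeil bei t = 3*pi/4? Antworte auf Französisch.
Pour résoudre ceci, nous devons prendre 3 dérivées de notre équation de la vitesse v(t) = -6·sin(2·t). En prenant d/dt de v(t), nous trouvons a(t) = -12·cos(2·t). En dérivant l'accélération, nous obtenons le jerk: j(t) = 24·sin(2·t). En dérivant le jerk, nous obtenons le snap: s(t) = 48·cos(2·t). De l'équation du snap s(t) = 48·cos(2·t), nous substituons t = 3*pi/4 pour obtenir s = 0.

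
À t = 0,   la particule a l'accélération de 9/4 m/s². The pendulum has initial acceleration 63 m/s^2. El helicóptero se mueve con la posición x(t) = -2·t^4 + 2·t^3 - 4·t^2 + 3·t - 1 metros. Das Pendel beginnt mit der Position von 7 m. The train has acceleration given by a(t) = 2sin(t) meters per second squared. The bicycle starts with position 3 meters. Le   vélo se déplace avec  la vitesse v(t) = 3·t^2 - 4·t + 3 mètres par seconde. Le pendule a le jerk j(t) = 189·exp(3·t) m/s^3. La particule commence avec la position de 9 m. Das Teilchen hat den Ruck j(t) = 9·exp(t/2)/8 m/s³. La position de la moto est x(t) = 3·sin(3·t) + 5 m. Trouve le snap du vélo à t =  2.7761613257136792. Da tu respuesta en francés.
Nous devons dériver notre équation de la vitesse v(t) = 3·t^2 - 4·t + 3 3 fois. En prenant d/dt de v(t), nous trouvons a(t) = 6·t - 4. En dérivant l'accélération, nous obtenons le jerk: j(t) = 6. En prenant d/dt de j(t), nous trouvons s(t) = 0. En utilisant s(t) = 0 et en substituant t = 2.7761613257136792, nous trouvons s = 0.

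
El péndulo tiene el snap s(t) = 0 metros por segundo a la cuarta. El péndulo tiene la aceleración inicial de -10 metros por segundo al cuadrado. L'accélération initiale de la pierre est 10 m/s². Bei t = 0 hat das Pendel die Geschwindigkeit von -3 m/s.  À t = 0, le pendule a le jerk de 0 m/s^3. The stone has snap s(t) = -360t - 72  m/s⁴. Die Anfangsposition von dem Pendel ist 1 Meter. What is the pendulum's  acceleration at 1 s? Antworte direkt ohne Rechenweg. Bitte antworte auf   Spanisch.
En t = 1, a = -10.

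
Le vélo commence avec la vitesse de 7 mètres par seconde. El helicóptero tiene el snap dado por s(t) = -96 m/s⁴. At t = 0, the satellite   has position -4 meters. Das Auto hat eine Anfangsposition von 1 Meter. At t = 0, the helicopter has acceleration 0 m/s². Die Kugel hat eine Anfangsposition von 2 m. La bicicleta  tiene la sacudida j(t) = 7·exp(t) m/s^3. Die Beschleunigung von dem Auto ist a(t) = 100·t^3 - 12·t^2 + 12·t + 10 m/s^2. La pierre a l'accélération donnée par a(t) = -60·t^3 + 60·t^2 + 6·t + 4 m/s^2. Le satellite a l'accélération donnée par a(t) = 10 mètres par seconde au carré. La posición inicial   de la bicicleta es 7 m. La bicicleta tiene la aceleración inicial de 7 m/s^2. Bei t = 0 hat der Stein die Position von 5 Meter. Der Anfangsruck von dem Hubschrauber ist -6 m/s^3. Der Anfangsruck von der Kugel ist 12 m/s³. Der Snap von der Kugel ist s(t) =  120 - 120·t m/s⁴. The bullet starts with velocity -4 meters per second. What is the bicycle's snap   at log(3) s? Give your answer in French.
Pour résoudre ceci, nous devons prendre 1 dérivée de notre équation du jerk j(t) = 7·exp(t). La dérivée du jerk donne le snap: s(t) = 7·exp(t). Nous avons le snap s(t) = 7·exp(t). En substituant t = log(3): s(log(3)) = 21.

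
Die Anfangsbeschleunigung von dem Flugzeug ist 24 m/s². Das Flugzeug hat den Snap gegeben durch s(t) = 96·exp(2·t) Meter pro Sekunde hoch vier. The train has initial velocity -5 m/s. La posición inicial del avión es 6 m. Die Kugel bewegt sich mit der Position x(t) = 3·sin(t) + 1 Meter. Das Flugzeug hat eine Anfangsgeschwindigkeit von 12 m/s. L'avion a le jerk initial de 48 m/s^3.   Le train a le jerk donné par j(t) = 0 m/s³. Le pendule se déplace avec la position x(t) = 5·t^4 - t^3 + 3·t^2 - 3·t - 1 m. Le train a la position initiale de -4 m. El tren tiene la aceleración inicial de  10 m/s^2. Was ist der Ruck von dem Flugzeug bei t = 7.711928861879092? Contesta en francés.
Pour résoudre ceci, nous devons prendre 1 intégrale de notre équation du snap s(t) = 96·exp(2·t). L'intégrale du snap est le jerk. En utilisant j(0) = 48, nous obtenons j(t) = 48·exp(2·t). De l'équation du jerk j(t) = 48·exp(2·t), nous substituons t = 7.711928861879092 pour obtenir j = 239738363.521849.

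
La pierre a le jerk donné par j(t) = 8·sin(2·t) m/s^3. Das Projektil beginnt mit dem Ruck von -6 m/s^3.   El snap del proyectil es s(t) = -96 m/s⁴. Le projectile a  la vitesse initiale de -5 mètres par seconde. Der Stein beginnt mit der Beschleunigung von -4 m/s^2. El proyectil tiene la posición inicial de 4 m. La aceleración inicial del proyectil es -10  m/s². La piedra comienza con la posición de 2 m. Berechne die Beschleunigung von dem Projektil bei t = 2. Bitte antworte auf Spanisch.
Necesitamos integrar nuestra ecuación del snap s(t) = -96 2 veces. La antiderivada del snap, con j(0) = -6, da la sacudida: j(t) = -96·t - 6. La antiderivada de la sacudida, con a(0) = -10, da la aceleración: a(t) = -48·t^2 - 6·t - 10. Tenemos la aceleración a(t) = -48·t^2 - 6·t - 10. Sustituyendo t = 2: a(2) = -214.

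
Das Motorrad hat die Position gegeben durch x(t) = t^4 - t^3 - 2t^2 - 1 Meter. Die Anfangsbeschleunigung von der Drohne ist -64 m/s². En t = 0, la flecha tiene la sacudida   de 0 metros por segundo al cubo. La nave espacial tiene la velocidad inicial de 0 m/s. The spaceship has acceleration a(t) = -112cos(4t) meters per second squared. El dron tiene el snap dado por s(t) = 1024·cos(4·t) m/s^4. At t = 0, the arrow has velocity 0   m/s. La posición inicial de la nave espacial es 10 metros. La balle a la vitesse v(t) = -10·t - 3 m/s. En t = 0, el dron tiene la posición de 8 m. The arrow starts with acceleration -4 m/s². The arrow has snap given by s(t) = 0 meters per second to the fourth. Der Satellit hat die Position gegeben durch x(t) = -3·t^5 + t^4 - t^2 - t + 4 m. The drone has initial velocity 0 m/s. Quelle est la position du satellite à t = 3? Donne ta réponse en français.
En utilisant x(t) = -3·t^5 + t^4 - t^2 - t + 4 et en substituant t = 3, nous trouvons x = -656.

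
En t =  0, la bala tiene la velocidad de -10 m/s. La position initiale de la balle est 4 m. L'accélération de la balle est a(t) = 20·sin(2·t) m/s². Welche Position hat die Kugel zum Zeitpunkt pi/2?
Wir müssen unsere Gleichung für die Beschleunigung a(t) = 20·sin(2·t) 2-mal integrieren. Die Stammfunktion von der Beschleunigung ist die Geschwindigkeit. Mit v(0) = -10 erhalten wir v(t) = -10·cos(2·t). Das Integral von der Geschwindigkeit, mit x(0) = 4, ergibt die Position: x(t) = 4 - 5·sin(2·t). Aus der Gleichung für die Position x(t) = 4 - 5·sin(2·t), setzen wir t = pi/2 ein und erhalten x = 4.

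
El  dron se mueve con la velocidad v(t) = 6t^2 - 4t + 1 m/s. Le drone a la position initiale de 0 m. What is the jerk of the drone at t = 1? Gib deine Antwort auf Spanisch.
Para resolver esto, necesitamos tomar 2 derivadas de nuestra ecuación de la velocidad v(t) = 6·t^2 - 4·t + 1. Tomando d/dt de v(t), encontramos a(t) = 12·t - 4. La derivada de la aceleración da la sacudida: j(t) = 12. Tenemos la sacudida j(t) = 12. Sustituyendo t = 1: j(1) = 12.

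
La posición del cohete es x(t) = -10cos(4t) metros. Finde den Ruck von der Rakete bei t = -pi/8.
Um dies zu lösen, müssen wir 3 Ableitungen unserer Gleichung für die Position x(t) = -10·cos(4·t) nehmen. Die Ableitung von der Position ergibt die Geschwindigkeit: v(t) = 40·sin(4·t). Durch Ableiten von der Geschwindigkeit erhalten wir die Beschleunigung: a(t) = 160·cos(4·t). Die Ableitung von der Beschleunigung ergibt den Ruck: j(t) = -640·sin(4·t). Mit j(t) = -640·sin(4·t) und Einsetzen von t = -pi/8, finden wir j = 640.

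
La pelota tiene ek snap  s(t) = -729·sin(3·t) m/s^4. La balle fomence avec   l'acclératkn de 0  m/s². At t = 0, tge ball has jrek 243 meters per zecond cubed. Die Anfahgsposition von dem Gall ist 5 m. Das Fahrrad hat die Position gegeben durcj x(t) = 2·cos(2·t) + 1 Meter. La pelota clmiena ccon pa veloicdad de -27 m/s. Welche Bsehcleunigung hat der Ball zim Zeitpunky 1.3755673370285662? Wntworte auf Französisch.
Nous devons intégrer notre équation du snap s(t) = -729·sin(3·t) 2 fois. La primitive du snap est le jerk. En utilisant j(0) = 243, nous obtenons j(t) = 243·cos(3·t). La primitive du jerk, avec a(0) = 0, donne l'accélération: a(t) = 81·sin(3·t). De l'équation de l'accélération a(t) = 81·sin(3·t), nous substituons t = 1.3755673370285662 pour obtenir a = -67.4999361586690.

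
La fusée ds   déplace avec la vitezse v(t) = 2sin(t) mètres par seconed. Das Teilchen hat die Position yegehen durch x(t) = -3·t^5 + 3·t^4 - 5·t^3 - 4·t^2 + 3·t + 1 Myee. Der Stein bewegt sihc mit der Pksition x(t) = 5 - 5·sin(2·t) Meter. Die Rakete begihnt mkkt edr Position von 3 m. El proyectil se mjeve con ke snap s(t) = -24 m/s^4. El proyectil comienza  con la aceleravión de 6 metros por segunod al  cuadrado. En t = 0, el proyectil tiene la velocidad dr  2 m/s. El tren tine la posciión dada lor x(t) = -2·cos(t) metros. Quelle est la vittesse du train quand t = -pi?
En partant de la position x(t) = -2·cos(t), nous prenons 1 dérivée. En prenant d/dt de x(t), nous trouvons v(t) = 2·sin(t). Nous avons la vitesse v(t) = 2·sin(t). En substituant t = -pi: v(-pi) = 0.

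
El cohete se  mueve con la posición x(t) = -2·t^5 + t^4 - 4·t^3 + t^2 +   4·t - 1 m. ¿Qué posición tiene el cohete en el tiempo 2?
Tenemos la posición x(t) = -2·t^5 + t^4 - 4·t^3 + t^2 + 4·t - 1. Sustituyendo t = 2: x(2) = -69.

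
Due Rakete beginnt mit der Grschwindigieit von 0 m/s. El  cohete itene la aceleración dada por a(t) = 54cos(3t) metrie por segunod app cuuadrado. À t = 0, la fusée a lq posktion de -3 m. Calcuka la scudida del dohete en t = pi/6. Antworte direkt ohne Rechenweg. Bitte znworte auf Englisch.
The answer is -162.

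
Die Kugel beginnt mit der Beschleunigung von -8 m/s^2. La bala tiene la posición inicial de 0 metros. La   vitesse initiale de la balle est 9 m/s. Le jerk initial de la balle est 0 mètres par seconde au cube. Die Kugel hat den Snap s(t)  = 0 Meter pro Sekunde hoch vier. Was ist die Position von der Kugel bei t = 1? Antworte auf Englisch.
To find the answer, we compute 4 integrals of s(t) = 0. The integral of snap, with j(0) = 0, gives jerk: j(t) = 0. Taking ∫j(t)dt and applying a(0) = -8, we find a(t) = -8. The integral of acceleration is velocity. Using v(0) = 9, we get v(t) = 9 - 8·t. Finding the antiderivative of v(t) and using x(0) = 0: x(t) = -4·t^2 + 9·t. Using x(t) = -4·t^2 + 9·t and substituting t = 1, we find x = 5.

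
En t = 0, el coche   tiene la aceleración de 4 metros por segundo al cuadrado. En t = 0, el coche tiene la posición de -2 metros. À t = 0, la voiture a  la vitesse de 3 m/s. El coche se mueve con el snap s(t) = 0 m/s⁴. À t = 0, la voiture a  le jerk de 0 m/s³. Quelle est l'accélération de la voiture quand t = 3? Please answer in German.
Ausgehend von dem Snap s(t) = 0, nehmen wir 2 Integrale. Die Stammfunktion von dem Snap, mit j(0) = 0, ergibt den Ruck: j(t) = 0. Die Stammfunktion von dem Ruck, mit a(0) = 4, ergibt die Beschleunigung: a(t) = 4. Aus der Gleichung für die Beschleunigung a(t) = 4, setzen wir t = 3 ein und erhalten a = 4.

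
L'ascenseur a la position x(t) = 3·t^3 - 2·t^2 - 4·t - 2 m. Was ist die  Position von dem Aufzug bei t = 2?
Wir haben die Position x(t) = 3·t^3 - 2·t^2 - 4·t - 2. Durch Einsetzen von t = 2: x(2) = 6.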